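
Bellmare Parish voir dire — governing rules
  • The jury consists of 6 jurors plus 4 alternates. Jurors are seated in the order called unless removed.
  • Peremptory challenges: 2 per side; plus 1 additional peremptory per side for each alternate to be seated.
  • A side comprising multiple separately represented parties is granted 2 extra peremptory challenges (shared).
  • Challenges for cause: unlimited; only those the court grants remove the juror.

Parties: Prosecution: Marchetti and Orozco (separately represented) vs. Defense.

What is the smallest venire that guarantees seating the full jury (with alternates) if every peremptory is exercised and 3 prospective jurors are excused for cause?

27

Seats to fill: 6 + 4 alternates = 10.
Peremptories — Prosecution: 2 + 1×4 + 2 = 8; Defense: 2 + 1×4 = 6; total 14.
For-cause removals: 3.
Minimum venire: 10 + 14 + 3 = 27.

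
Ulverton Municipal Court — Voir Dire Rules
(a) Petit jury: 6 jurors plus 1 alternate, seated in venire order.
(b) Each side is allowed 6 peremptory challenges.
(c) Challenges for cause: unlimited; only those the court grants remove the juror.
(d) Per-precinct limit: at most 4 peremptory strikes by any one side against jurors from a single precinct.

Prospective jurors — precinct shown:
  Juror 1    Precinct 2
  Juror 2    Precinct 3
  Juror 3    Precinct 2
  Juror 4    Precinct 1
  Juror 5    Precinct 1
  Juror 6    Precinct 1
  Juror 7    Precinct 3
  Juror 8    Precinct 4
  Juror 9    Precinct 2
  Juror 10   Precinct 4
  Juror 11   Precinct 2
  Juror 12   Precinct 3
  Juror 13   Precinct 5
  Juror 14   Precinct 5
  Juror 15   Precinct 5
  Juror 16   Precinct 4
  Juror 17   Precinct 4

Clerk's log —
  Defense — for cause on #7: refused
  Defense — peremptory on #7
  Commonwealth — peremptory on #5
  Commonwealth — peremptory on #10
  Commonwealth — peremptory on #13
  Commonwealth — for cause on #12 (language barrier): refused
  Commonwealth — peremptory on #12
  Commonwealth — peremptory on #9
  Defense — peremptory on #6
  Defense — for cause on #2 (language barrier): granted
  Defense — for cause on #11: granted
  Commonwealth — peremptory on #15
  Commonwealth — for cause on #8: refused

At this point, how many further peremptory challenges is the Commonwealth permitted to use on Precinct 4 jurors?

Commonwealth peremptories so far: #5, #10, #13, #12, #9, #15 — 6 of 6 used, 0 left overall.
Against Precinct 4: #10 — 1 used; per-precinct cap 4 leaves 3.
Binding limit: min(0, 3) = 0.

0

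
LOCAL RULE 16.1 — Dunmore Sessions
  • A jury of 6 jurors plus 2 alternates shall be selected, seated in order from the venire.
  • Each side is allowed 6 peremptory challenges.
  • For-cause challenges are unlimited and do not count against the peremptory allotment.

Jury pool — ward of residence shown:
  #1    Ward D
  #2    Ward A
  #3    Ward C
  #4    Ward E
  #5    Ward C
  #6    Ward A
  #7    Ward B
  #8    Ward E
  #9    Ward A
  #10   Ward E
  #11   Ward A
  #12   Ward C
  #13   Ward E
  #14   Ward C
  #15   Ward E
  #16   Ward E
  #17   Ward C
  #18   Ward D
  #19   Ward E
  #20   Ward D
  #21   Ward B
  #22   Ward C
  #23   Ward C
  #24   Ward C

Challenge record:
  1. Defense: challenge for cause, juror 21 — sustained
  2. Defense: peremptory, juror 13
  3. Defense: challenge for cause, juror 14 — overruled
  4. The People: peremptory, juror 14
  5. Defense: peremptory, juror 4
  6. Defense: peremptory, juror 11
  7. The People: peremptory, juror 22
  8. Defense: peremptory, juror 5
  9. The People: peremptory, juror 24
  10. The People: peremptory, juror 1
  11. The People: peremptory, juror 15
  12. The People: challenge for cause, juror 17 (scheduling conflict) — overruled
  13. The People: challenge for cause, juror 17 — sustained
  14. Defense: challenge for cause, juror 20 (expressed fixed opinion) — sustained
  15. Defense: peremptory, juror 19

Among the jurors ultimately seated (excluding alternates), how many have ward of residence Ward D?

0

Removed: #1, #4, #5, #11, #13, #14, #15, #17, #19, #20, #21, #22, #24.
Seated jurors 1–6: #2, #3, #6, #7, #8, #9 (alternates #10, #12 not counted).
None of those are in Ward D → 0.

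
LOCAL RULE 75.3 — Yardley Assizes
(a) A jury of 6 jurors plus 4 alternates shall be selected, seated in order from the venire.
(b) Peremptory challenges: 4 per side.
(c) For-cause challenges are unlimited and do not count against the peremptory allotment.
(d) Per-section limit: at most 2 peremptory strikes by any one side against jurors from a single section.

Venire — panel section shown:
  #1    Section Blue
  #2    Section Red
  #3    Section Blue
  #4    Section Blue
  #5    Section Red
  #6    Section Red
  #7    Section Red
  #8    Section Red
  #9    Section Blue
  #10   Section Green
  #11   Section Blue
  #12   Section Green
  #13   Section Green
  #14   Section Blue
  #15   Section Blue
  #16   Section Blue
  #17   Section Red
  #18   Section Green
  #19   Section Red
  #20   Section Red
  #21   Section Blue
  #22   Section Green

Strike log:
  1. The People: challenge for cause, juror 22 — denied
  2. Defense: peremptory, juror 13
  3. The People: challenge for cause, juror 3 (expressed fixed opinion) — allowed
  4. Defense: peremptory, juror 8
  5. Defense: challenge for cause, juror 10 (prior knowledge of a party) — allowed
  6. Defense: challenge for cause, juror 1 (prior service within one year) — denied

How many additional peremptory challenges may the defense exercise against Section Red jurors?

Defense peremptories so far: #13, #8 — 2 of 4 used, 2 left overall.
Against Section Red: #8 — 1 used; per-section cap 2 leaves 1.
Binding limit: min(2, 1) = 1.

1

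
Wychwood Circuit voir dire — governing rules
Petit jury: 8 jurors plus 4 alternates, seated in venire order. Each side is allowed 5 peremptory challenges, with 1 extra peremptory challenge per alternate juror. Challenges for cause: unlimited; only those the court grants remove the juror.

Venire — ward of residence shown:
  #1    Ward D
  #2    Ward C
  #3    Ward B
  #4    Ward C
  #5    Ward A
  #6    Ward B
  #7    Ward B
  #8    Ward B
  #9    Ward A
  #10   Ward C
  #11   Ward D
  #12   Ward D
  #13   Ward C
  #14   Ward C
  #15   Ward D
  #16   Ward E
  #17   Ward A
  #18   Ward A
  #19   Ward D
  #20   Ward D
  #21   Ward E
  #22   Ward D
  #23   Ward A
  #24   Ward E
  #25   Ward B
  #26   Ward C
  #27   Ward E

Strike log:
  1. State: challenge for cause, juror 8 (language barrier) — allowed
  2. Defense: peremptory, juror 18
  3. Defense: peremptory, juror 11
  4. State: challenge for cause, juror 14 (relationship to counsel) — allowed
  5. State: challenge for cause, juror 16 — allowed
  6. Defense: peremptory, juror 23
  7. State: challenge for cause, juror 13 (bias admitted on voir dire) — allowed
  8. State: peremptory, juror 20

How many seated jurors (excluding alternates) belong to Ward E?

0

Removed: #8, #11, #13, #14, #16, #18, #20, #23.
Seated jurors 1–8: #1, #2, #3, #4, #5, #6, #7, #9 (alternates #10, #12, #15, #17 not counted).
None of those are in Ward E → 0.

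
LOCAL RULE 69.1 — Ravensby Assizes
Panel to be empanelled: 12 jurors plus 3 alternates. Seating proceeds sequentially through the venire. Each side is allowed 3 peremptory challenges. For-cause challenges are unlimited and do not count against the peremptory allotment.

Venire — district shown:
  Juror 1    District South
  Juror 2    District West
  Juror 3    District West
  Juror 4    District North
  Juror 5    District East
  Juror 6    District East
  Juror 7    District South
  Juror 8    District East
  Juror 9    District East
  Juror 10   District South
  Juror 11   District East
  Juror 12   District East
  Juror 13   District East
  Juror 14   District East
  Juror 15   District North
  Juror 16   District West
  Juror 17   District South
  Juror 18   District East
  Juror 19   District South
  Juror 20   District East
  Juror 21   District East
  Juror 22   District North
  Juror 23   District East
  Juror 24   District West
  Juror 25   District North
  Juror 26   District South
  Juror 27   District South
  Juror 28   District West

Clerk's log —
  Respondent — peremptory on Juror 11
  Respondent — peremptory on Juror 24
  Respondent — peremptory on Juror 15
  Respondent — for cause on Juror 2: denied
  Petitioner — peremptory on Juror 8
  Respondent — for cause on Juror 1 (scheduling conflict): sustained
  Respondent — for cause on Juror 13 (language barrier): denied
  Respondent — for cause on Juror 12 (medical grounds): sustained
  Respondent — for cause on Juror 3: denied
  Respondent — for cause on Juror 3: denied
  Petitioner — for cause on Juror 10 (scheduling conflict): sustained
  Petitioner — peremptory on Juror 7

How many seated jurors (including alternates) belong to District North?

Removed: #1, #7, #8, #10, #11, #12, #15, #24.
Seated (15 incl. alternates): #2, #3, #4, #5, #6, #9, #13, #14, #16, #17, #18, #19, #20, #21, #22.
Of those, in District North: #4, #22 → 2.

2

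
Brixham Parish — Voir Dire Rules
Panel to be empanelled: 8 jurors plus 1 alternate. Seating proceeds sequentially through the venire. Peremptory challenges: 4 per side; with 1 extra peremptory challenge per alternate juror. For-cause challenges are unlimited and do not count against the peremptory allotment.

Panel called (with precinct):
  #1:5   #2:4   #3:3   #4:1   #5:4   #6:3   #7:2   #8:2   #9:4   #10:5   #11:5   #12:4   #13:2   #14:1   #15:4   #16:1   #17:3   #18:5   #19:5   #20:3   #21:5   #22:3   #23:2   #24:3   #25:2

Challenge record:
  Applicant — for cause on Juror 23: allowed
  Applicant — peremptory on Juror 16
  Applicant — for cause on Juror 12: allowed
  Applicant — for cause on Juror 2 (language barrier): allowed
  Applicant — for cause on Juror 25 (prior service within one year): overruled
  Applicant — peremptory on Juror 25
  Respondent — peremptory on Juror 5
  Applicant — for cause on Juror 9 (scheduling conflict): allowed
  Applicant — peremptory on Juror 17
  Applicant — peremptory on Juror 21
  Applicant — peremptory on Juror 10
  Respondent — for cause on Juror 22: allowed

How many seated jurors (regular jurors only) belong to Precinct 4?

0

Removed: #2, #5, #9, #10, #12, #16, #17, #21, #22, #23, #25.
Seated jurors 1–8: #1, #3, #4, #6, #7, #8, #11, #13 (alternates #14 not counted).
None of those are in Precinct 4 → 0.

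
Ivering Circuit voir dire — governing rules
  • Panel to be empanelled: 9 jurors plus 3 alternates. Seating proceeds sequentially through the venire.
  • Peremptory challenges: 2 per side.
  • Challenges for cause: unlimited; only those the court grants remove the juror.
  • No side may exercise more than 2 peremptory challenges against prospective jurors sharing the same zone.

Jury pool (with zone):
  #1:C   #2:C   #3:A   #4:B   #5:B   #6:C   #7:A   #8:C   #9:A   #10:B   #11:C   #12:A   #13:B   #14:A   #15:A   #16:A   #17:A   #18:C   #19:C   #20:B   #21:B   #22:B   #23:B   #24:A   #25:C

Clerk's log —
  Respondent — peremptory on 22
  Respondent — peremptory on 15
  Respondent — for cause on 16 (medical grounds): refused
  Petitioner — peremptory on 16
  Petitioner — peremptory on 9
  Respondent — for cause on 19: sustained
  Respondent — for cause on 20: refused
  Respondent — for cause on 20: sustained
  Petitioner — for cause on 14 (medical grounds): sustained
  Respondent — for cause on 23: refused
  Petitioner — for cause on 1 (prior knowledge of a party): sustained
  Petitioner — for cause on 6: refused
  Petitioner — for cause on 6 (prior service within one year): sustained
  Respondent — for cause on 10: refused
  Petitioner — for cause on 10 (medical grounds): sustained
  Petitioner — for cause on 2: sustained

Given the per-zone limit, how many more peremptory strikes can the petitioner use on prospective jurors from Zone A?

Petitioner peremptories so far: #16, #9 — 2 of 2 used, 0 left overall.
Against Zone A: #16, #9 — 2 used; per-zone cap 2 leaves 0.
Binding limit: min(0, 0) = 0.

0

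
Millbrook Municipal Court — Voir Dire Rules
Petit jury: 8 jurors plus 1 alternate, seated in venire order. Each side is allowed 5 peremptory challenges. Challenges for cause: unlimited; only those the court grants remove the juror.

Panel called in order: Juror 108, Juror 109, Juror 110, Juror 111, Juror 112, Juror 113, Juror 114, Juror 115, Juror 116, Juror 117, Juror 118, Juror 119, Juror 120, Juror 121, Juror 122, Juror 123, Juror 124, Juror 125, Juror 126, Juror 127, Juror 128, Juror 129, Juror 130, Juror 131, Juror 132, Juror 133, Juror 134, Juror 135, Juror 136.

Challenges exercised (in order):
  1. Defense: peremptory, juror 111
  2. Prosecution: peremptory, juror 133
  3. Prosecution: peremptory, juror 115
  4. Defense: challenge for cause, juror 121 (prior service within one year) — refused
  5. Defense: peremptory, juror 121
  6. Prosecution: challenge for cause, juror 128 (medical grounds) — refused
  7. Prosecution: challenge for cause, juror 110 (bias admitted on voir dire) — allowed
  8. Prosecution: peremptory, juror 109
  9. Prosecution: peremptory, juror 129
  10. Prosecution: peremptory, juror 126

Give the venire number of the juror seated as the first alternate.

Removed: #109, #110, #111, #115, #121, #126, #129, #133. (#128 stays — for-cause denied.)
Seating in order: seats 1–8 → #108, #112, #113, #114, #116, #117, #118, #119; alternates → #120.
So alternate 1 is #120.

120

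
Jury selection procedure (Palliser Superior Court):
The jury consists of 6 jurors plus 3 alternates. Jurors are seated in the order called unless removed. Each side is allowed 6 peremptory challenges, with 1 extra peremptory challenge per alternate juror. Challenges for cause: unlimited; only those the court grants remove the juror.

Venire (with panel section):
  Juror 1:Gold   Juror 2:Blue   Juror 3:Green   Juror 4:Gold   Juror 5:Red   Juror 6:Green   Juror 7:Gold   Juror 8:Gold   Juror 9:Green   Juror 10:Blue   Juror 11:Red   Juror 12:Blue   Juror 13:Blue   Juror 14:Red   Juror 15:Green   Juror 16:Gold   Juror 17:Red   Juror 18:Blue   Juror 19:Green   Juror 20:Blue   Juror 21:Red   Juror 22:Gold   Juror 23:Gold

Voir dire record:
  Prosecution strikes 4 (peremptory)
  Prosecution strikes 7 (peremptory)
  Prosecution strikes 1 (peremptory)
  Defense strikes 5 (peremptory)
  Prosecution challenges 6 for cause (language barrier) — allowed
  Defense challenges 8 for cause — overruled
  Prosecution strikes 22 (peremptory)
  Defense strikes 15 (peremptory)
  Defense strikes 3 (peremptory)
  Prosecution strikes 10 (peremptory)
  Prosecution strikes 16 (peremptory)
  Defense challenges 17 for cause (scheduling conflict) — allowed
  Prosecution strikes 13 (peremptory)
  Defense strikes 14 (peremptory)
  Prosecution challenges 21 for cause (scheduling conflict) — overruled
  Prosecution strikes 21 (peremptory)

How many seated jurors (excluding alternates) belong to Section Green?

1

Removed: #1, #3, #4, #5, #6, #7, #10, #13, #14, #15, #16, #17, #21, #22.
Seated jurors 1–6: #2, #8, #9, #11, #12, #18 (alternates #19, #20, #23 not counted).
Of those, in Section Green: #9 → 1.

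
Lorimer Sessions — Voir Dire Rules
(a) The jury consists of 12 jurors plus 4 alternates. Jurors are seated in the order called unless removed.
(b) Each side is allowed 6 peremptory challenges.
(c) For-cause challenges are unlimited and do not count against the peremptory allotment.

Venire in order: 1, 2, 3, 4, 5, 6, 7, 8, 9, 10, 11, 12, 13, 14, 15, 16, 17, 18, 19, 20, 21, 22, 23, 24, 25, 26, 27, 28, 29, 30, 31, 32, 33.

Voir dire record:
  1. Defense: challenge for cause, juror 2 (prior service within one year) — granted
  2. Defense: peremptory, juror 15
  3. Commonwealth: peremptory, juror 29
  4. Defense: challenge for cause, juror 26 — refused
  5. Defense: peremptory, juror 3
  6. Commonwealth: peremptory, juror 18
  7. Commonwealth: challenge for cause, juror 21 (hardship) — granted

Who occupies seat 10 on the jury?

12

Removed: #2, #3, #15, #18, #21, #29. (#26 stays — for-cause denied.)
Seating in order: seats 1–12 → #1, #4, #5, #6, #7, #8, #9, #10, #11, #12, #13, #14; alternates → #16, #17, #19, #20.
So seat 10 is #12.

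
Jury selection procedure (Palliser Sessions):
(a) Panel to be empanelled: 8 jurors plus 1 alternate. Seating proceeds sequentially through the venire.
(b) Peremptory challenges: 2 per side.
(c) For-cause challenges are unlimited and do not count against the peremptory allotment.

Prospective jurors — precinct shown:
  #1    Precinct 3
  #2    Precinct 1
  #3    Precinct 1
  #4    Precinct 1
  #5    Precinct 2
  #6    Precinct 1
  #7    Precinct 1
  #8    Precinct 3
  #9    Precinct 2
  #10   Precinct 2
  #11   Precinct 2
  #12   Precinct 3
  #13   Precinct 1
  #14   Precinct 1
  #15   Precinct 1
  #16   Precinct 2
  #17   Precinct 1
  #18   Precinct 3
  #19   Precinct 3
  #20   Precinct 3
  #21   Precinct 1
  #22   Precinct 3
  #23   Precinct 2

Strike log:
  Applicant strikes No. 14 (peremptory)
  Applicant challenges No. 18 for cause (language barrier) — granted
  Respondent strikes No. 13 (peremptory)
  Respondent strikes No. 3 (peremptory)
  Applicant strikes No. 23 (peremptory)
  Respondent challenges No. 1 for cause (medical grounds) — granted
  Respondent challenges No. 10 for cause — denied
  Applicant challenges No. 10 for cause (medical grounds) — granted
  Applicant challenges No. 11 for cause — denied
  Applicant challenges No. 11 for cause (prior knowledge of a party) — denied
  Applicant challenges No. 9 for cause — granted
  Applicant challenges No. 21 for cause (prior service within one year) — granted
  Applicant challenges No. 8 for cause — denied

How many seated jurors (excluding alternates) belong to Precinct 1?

4

Removed: #1, #3, #9, #10, #13, #14, #18, #21, #23.
Seated jurors 1–8: #2, #4, #5, #6, #7, #8, #11, #12 (alternates #15 not counted).
Of those, in Precinct 1: #2, #4, #6, #7 → 4.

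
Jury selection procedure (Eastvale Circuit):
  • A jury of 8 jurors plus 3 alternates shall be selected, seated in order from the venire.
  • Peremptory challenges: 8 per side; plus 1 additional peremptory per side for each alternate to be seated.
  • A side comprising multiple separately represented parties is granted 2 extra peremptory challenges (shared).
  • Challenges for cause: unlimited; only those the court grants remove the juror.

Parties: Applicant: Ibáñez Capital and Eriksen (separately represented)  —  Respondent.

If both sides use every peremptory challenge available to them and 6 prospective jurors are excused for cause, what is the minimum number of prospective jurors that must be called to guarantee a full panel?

Seats to fill: 8 + 3 alternates = 11.
Peremptories — Applicant: 8 + 1×3 + 2 = 13; Respondent: 8 + 1×3 = 11; total 24.
For-cause removals: 6.
Minimum venire: 11 + 24 + 6 = 41.

41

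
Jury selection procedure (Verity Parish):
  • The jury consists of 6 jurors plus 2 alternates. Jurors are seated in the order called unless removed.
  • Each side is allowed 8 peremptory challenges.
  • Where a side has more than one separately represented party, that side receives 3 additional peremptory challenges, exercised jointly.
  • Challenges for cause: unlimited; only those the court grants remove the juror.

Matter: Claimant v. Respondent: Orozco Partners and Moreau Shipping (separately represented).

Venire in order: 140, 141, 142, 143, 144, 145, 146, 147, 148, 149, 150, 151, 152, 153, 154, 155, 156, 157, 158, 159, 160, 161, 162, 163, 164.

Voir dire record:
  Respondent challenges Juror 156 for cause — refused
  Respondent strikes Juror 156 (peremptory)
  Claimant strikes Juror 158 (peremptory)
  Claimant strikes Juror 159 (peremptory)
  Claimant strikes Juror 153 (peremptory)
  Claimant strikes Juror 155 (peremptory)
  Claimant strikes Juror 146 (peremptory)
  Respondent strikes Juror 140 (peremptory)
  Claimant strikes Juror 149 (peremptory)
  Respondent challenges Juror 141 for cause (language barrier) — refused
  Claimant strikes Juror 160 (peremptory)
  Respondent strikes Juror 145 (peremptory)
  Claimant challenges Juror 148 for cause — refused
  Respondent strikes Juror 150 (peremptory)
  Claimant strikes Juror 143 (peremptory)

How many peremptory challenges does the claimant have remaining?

0

Claimant allotment: 8.
Claimant peremptories used: #158, #159, #153, #155, #146, #149, #160, #143 — 8 (the for-cause on #148 doesn't count).
Remaining: 8 − 8 = 0.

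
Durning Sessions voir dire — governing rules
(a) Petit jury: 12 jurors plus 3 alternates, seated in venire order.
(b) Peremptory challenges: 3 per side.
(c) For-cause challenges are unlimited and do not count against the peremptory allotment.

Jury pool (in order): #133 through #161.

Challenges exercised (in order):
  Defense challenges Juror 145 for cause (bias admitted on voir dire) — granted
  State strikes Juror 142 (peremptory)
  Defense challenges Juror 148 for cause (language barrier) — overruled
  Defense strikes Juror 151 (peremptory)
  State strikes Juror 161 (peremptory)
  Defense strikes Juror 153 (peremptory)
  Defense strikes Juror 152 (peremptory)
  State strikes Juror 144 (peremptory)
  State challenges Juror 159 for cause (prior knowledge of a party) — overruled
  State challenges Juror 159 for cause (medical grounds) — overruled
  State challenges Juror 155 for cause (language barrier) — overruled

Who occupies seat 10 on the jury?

Removed: #142, #144, #145, #151, #152, #153, #161. (#148, #155, #159 stay — for-cause denied.)
Seating in order: seats 1–12 → #133, #134, #135, #136, #137, #138, #139, #140, #141, #143, #146, #147; alternates → #148, #149, #150.
So seat 10 is #143.

143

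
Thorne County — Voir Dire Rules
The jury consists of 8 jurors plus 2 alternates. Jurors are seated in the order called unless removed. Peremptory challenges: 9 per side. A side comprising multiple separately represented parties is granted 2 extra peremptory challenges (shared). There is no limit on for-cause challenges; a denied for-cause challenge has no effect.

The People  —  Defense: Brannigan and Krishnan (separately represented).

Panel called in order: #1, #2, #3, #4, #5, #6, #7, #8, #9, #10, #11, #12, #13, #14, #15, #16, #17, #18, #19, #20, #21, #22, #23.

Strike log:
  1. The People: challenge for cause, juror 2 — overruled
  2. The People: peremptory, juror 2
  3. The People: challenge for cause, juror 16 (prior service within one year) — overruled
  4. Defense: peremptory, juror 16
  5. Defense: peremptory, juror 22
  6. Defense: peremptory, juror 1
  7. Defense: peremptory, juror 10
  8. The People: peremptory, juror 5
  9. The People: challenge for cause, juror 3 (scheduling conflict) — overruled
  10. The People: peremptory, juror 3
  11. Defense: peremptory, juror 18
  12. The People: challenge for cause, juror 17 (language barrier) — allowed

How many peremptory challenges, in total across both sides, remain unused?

12

The People allotment: 9. Defense allotment: 9 base + 2 multi-party = 11.
The People peremptories used: #2, #5, #3 — 3 (for-cause on #2, #16, #3, #17 don't count).
Defense peremptories used: #16, #22, #1, #10, #18 — 5.
Remaining: (9 − 3) + (11 − 5) = 12.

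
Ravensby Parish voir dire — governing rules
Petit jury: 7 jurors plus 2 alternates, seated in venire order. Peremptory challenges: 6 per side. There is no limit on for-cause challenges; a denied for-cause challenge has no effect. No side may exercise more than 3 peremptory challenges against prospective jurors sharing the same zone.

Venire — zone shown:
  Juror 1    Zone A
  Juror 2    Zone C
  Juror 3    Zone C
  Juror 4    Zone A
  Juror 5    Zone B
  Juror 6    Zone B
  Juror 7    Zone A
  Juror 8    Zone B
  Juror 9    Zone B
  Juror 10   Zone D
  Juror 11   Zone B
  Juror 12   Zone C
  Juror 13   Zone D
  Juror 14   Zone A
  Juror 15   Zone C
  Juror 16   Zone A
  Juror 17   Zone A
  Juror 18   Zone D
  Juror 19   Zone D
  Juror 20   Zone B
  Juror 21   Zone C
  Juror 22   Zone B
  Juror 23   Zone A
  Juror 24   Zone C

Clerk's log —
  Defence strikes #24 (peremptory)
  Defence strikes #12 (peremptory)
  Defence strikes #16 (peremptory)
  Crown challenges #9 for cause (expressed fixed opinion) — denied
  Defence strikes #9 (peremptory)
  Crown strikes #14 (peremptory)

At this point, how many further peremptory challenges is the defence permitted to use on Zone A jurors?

2

Defence peremptories so far: #24, #12, #16, #9 — 4 of 6 used, 2 left overall.
Against Zone A: #16 — 1 used; per-zone cap 3 leaves 2.
Binding limit: min(2, 2) = 2.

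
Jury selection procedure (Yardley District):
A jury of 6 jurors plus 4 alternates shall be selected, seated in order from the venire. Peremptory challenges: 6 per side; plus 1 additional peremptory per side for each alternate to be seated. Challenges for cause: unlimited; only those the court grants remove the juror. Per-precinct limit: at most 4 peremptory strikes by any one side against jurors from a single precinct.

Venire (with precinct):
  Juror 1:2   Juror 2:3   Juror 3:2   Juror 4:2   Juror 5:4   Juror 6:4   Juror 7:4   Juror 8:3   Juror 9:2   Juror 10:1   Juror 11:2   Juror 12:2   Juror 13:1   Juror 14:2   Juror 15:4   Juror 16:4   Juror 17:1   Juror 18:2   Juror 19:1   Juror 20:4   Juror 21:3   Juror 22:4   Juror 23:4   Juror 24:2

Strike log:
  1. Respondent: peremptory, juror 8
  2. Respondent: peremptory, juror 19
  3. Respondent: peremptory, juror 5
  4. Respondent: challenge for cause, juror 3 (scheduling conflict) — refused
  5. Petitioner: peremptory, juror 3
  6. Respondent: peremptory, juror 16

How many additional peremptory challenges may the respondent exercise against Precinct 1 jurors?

Respondent peremptories so far: #8, #19, #5, #16 — 4 of 10 used, 6 left overall.
Against Precinct 1: #19 — 1 used; per-precinct cap 4 leaves 3.
Binding limit: min(6, 3) = 3.

3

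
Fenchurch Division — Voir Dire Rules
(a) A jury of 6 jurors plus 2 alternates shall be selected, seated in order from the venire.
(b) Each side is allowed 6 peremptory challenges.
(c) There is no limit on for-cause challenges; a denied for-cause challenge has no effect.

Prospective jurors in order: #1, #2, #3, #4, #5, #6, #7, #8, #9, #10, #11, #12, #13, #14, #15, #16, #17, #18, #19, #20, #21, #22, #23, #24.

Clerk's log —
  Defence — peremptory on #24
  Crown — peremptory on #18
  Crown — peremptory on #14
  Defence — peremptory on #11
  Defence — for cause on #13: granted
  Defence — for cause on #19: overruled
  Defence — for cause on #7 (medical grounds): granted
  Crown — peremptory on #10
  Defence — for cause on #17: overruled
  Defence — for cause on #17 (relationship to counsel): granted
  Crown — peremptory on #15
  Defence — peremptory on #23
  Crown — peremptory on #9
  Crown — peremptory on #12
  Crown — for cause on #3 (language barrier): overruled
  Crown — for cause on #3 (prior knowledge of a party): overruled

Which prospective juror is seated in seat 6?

6

Removed: #7, #9, #10, #11, #12, #13, #14, #15, #17, #18, #23, #24. (#3, #19 stay — for-cause denied.)
Seating in order: seats 1–6 → #1, #2, #3, #4, #5, #6; alternates → #8, #16.
So seat 6 is #6.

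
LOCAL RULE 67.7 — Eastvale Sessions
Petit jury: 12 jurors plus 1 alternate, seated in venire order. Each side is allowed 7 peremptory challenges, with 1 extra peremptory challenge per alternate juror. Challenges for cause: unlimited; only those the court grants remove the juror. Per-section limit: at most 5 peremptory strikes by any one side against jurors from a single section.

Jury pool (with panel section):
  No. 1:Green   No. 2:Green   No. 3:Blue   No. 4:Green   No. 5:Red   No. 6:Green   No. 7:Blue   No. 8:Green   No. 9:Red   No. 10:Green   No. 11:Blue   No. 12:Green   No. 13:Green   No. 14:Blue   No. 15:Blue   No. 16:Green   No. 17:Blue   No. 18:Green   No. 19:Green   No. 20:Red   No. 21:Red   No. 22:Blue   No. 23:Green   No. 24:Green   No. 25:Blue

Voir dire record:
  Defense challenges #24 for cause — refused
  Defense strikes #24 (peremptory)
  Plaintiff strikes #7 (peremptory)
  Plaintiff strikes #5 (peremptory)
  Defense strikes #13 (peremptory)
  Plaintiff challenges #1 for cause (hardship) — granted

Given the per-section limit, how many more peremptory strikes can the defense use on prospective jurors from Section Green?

Defense peremptories so far: #24, #13 — 2 of 8 used, 6 left overall.
Against Section Green: #24, #13 — 2 used; per-section cap 5 leaves 3.
Binding limit: min(6, 3) = 3.

3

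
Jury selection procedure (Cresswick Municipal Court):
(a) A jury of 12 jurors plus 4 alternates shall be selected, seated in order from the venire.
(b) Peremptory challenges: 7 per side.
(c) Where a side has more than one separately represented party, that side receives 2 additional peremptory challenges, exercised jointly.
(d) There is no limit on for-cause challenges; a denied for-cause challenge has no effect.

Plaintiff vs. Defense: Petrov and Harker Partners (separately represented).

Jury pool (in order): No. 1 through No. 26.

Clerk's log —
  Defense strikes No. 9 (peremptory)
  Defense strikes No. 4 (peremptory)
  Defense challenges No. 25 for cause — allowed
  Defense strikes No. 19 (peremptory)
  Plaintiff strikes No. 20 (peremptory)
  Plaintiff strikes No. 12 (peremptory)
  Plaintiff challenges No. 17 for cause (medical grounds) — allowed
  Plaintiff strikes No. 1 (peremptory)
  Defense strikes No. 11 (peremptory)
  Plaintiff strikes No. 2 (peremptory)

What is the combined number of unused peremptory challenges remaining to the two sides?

8

Plaintiff allotment: 7. Defense allotment: 7 base + 2 multi-party = 9.
Plaintiff peremptories used: #20, #12, #1, #2 — 4 (the for-cause on #17 doesn't count).
Defense peremptories used: #9, #4, #19, #11 — 4 (the for-cause on #25 doesn't count).
Remaining: (7 − 4) + (9 − 4) = 8.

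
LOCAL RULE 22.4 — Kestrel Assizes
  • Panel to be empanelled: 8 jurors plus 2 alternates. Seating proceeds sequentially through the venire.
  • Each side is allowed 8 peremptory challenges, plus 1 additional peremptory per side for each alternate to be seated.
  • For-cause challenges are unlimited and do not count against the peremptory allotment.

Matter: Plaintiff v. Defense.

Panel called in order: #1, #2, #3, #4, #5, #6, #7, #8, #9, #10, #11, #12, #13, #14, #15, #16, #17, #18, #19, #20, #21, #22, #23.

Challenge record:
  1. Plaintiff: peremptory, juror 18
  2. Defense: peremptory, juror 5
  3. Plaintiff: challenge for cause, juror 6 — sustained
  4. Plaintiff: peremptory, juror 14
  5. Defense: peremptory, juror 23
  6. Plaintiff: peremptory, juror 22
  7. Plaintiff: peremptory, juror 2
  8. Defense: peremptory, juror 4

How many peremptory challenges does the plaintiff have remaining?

6

Plaintiff allotment: 8 base + 1 × 2 alternates = 10.
Plaintiff peremptories used: #18, #14, #22, #2 — 4 (the for-cause on #6 doesn't count).
Remaining: 10 − 4 = 6.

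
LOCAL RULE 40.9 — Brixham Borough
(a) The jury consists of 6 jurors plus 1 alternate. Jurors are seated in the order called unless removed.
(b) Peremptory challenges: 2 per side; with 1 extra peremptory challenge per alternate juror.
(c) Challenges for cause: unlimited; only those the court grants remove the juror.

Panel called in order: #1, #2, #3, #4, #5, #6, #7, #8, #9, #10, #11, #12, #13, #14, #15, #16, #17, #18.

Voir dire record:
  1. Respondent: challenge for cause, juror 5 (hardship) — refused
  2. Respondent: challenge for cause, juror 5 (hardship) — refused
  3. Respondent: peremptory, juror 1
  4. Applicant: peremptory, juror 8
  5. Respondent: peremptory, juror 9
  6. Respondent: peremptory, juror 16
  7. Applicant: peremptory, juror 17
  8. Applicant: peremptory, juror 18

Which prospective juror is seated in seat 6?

7

Removed: #1, #8, #9, #16, #17, #18. (#5 stays — for-cause denied.)
Seating in order: seats 1–6 → #2, #3, #4, #5, #6, #7; alternates → #10.
So seat 6 is #7.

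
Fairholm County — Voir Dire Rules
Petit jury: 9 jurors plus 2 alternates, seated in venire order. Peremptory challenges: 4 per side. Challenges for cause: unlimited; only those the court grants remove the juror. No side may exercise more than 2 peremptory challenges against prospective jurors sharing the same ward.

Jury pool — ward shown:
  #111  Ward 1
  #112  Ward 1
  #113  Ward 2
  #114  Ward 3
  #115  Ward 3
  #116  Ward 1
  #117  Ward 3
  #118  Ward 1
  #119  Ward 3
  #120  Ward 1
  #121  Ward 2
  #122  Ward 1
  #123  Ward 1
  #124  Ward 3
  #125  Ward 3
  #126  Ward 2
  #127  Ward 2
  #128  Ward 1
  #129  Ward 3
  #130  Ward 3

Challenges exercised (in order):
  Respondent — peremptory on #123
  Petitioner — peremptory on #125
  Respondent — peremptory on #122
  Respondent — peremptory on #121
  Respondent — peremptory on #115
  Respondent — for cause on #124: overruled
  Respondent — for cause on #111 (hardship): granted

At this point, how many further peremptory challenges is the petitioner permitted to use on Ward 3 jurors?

Petitioner peremptories so far: #125 — 1 of 4 used, 3 left overall.
Against Ward 3: #125 — 1 used; per-ward cap 2 leaves 1.
Binding limit: min(3, 1) = 1.

1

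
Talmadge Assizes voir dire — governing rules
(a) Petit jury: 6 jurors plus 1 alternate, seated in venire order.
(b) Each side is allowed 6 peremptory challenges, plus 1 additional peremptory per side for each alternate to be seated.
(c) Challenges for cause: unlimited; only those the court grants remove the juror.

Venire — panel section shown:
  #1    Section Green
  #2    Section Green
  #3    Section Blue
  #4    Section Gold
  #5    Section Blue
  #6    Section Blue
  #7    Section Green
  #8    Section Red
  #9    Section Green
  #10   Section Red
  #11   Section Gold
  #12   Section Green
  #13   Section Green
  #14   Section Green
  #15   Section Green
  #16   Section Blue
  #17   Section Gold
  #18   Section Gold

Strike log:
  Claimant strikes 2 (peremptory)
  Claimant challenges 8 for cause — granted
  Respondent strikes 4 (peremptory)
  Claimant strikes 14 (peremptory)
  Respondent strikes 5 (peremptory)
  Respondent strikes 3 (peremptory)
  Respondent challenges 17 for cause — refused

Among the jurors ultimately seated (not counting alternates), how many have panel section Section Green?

3

Removed: #2, #3, #4, #5, #8, #14.
Seated jurors 1–6: #1, #6, #7, #9, #10, #11 (alternates #12 not counted).
Of those, in Section Green: #1, #7, #9 → 3.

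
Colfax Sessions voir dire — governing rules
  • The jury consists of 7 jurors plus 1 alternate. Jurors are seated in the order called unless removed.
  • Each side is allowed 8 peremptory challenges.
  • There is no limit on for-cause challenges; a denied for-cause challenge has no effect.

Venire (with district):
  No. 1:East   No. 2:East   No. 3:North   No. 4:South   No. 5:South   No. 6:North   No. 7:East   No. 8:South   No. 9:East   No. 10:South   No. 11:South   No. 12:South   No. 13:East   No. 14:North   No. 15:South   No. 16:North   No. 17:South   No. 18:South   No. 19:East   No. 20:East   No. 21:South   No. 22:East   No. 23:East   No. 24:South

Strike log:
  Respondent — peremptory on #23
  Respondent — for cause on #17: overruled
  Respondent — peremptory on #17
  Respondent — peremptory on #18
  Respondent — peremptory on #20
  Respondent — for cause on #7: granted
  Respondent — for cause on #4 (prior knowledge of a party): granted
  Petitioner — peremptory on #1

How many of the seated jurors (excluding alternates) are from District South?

Removed: #1, #4, #7, #17, #18, #20, #23.
Seated jurors 1–7: #2, #3, #5, #6, #8, #9, #10 (alternates #11 not counted).
Of those, in District South: #5, #8, #10 → 3.

3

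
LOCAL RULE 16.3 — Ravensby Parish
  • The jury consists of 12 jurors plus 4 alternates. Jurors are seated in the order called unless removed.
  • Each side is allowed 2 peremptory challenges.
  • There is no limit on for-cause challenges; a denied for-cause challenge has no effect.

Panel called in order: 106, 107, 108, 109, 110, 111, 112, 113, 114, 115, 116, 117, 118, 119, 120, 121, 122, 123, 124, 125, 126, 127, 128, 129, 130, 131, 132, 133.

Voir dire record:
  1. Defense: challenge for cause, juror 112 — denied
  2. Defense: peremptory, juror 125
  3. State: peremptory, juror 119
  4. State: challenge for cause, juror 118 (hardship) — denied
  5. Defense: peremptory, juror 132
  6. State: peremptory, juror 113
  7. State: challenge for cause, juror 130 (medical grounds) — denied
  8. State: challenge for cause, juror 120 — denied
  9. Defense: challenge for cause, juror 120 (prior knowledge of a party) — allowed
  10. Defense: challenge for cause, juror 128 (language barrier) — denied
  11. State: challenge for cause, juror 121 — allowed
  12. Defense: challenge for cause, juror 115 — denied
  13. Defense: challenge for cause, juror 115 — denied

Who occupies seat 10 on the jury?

116

Removed: #113, #119, #120, #121, #125, #132. (#112, #115, #118, #128, #130 stay — for-cause denied.)
Seating in order: seats 1–12 → #106, #107, #108, #109, #110, #111, #112, #114, #115, #116, #117, #118; alternates → #122, #123, #124, #126.
So seat 10 is #116.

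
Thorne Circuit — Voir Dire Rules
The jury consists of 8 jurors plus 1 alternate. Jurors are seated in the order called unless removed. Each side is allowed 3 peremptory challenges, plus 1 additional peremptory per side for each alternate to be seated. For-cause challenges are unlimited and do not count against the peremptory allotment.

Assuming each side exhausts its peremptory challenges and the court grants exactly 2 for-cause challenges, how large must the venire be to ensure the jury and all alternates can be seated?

Seats to fill: 8 + 1 alternates = 9.
Peremptories: 3 + 1×1 = 4 per side × 2 sides = 8.
For-cause removals: 2.
Minimum venire: 9 + 8 + 2 = 19.

19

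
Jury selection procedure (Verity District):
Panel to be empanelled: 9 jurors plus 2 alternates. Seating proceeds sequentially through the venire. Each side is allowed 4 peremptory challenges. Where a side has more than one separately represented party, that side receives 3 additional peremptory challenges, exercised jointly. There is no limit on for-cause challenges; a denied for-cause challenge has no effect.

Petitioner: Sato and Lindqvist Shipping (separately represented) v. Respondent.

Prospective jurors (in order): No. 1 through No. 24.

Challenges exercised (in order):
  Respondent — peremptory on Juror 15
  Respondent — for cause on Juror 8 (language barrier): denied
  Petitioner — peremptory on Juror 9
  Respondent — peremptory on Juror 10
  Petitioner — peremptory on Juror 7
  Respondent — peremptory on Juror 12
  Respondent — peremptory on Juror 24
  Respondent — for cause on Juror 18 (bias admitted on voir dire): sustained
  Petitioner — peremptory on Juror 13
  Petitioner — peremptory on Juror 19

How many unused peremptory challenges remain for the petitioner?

3

Petitioner allotment: 4 base + 3 multi-party = 7.
Petitioner peremptories used: #9, #7, #13, #19 — 4.
Remaining: 7 − 4 = 3.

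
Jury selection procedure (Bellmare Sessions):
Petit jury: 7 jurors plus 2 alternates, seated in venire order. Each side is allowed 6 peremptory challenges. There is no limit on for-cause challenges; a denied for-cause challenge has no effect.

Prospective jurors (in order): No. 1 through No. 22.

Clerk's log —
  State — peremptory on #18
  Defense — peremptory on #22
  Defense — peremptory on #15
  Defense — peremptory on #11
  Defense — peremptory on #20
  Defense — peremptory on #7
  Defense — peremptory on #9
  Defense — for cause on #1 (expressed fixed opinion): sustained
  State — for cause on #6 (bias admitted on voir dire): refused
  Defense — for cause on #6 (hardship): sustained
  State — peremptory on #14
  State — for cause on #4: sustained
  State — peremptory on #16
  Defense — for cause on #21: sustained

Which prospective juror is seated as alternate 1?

17

Removed: #1, #4, #6, #7, #9, #11, #14, #15, #16, #18, #20, #21, #22.
Seating in order: seats 1–7 → #2, #3, #5, #8, #10, #12, #13; alternates → #17, #19.
So alternate 1 is #17.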